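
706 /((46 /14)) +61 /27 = 134837 /621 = 217.13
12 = 12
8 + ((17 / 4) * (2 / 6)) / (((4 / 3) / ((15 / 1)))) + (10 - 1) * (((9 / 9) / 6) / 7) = 2705 / 112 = 24.15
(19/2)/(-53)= -19/106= -0.18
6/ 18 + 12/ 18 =1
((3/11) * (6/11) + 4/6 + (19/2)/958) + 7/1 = 7.83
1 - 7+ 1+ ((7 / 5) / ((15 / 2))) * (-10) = -103 / 15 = -6.87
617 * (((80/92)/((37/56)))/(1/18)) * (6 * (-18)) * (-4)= 5373527040/851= 6314367.85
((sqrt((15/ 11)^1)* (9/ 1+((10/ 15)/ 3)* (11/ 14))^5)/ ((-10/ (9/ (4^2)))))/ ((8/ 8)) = -2015993900449* sqrt(165)/ 6064889985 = -4269.81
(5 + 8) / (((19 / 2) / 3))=78 / 19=4.11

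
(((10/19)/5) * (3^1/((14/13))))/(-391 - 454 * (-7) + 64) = 39/379183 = 0.00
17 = 17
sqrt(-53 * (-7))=sqrt(371)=19.26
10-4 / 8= 19 / 2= 9.50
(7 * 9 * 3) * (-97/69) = -265.70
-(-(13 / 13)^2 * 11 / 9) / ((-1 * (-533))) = 11 / 4797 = 0.00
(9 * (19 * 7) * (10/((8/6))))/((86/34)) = 305235/86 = 3549.24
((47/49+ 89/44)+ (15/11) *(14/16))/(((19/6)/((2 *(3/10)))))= 162027/204820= 0.79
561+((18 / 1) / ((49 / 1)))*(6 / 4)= 561.55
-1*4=-4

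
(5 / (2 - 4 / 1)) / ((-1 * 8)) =5 / 16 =0.31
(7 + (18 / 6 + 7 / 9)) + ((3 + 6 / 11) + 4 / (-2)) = 1220 / 99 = 12.32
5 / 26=0.19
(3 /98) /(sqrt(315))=0.00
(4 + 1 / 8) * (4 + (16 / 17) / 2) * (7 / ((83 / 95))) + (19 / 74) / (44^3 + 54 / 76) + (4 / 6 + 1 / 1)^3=1390590356127139 / 9125732750382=152.38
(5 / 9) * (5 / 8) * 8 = 25 / 9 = 2.78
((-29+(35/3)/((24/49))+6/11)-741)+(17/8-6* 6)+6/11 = -154235/198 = -778.96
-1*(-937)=937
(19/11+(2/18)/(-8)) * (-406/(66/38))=-5233949/13068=-400.52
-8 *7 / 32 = -7 / 4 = -1.75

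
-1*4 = -4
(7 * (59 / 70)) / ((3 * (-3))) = -59 / 90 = -0.66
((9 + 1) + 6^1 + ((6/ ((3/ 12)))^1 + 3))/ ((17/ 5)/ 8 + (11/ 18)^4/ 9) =203128560/ 2080871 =97.62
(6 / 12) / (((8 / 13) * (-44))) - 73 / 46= -25995 / 16192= -1.61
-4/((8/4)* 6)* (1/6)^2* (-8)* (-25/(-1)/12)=25/162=0.15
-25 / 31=-0.81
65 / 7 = 9.29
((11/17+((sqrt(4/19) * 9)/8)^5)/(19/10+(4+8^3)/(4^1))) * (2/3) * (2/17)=0.00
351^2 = 123201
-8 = -8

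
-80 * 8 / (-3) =640 / 3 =213.33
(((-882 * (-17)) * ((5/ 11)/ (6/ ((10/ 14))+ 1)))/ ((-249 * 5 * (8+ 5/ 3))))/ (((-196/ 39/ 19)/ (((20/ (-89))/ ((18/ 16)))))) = -5038800/ 110753291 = -0.05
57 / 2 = 28.50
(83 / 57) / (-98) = -83 / 5586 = -0.01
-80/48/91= -5/273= -0.02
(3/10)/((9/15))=1/2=0.50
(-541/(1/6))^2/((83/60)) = 7616758.55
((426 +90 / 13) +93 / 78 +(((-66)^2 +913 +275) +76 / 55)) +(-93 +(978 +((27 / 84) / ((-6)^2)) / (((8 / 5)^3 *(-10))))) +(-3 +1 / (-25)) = 2813263233761 / 410009600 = 6861.46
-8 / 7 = -1.14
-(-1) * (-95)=-95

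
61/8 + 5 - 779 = -766.38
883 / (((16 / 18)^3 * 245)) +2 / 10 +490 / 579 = 89739581 / 14525952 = 6.18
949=949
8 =8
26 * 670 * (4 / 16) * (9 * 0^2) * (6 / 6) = 0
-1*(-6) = 6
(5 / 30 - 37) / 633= -221 / 3798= -0.06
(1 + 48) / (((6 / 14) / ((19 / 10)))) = 6517 / 30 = 217.23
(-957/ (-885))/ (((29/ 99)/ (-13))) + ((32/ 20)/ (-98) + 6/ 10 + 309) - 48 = 213.59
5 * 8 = 40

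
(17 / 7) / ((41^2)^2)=17 / 19780327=0.00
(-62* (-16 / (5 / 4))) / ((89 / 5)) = 3968 / 89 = 44.58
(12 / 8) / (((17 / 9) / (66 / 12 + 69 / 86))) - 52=-68707 / 1462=-47.00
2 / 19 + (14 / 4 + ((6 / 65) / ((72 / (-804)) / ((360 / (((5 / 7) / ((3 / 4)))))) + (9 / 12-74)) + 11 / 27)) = 330858419081 / 82479324330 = 4.01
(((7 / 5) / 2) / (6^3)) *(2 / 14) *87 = 29 / 720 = 0.04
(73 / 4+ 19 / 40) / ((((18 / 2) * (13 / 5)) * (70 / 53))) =5671 / 9360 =0.61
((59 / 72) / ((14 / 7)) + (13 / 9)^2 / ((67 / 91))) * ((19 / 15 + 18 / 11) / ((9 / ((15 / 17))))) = 134906039 / 146138256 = 0.92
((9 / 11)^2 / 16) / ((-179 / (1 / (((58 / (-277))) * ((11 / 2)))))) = 22437 / 110547536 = 0.00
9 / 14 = 0.64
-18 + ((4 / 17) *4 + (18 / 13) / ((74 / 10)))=-137960 / 8177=-16.87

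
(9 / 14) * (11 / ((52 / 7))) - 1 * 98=-10093 / 104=-97.05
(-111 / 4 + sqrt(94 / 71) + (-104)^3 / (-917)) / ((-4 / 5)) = -21988345 / 14672- 5 * sqrt(6674) / 284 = -1500.10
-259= -259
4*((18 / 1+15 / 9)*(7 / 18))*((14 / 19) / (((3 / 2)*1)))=23128 / 1539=15.03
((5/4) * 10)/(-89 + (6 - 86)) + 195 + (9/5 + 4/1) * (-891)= -8404157/1690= -4972.87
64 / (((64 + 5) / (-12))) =-256 / 23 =-11.13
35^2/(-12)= -1225/12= -102.08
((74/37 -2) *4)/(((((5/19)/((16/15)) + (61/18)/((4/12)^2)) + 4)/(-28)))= 0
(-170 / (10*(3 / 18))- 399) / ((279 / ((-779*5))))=6994.25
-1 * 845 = -845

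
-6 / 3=-2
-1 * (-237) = 237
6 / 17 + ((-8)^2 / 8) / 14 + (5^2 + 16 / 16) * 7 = 21768 / 119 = 182.92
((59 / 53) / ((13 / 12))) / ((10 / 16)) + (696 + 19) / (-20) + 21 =-180599 / 13780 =-13.11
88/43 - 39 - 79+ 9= -4599/43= -106.95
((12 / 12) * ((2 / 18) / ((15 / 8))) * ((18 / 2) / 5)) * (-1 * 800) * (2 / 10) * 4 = -1024 / 15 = -68.27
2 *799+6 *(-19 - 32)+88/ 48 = 7763/ 6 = 1293.83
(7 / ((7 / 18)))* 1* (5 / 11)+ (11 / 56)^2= 283571 / 34496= 8.22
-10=-10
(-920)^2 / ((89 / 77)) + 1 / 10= 651728089 / 890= 732278.75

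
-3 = -3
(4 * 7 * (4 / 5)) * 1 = 112 / 5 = 22.40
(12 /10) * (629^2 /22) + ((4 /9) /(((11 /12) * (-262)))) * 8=466460419 /21615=21580.40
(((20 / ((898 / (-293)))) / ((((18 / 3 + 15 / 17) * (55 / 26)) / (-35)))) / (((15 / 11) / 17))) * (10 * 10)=237095600 / 12123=19557.50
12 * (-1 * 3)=-36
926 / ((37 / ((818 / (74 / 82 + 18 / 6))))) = 7764047 / 1480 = 5245.98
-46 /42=-23 /21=-1.10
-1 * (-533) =533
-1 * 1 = -1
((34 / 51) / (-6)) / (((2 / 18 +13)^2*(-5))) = 9 / 69620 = 0.00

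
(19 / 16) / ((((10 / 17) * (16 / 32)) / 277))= 89471 / 80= 1118.39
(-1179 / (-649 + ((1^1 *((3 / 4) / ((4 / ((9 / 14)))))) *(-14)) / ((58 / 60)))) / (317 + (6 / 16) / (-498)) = 0.01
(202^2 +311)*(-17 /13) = -698955 /13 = -53765.77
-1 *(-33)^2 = -1089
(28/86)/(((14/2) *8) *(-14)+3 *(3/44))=-616/1482941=-0.00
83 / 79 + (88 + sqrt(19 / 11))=sqrt(209) / 11 + 7035 / 79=90.36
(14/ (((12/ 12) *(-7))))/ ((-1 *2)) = 1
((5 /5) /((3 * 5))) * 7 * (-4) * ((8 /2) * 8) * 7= -6272 /15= -418.13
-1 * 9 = -9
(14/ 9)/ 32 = 7/ 144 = 0.05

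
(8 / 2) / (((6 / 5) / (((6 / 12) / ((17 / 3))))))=5 / 17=0.29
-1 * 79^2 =-6241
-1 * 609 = -609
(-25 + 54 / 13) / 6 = -271 / 78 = -3.47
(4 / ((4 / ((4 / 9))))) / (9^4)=4 / 59049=0.00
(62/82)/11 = 31/451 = 0.07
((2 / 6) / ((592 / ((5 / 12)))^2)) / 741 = 25 / 112187731968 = 0.00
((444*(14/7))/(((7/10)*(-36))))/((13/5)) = -3700/273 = -13.55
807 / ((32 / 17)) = 13719 / 32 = 428.72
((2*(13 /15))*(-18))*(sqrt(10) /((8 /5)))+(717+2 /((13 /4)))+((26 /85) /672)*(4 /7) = 466263589 /649740 - 39*sqrt(10) /2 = 655.95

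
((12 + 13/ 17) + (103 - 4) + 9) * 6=12318/ 17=724.59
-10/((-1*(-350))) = -1/35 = -0.03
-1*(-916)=916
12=12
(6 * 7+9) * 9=459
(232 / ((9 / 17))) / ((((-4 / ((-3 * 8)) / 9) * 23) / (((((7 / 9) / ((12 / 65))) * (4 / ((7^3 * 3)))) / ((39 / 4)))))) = 157760 / 91287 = 1.73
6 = 6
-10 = -10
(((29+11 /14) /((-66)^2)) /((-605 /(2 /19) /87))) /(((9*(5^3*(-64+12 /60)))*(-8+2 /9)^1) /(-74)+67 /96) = 0.00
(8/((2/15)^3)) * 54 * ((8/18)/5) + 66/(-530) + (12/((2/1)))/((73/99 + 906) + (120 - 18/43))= 18756147017343/1157795335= 16199.88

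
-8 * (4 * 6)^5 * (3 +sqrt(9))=-382205952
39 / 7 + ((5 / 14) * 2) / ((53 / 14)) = 2137 / 371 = 5.76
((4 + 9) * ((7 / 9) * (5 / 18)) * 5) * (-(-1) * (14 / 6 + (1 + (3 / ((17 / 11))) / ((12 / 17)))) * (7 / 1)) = 1162525 / 1944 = 598.01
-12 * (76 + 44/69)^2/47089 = -111851776/74730243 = -1.50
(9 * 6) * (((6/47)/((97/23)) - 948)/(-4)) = 58344219/4559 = 12797.59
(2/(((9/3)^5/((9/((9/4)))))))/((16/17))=17/486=0.03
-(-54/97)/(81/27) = 18/97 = 0.19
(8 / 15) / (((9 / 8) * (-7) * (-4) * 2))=8 / 945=0.01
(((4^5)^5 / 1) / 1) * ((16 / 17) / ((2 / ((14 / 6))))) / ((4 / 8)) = 126100789566373888 / 51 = 2472564501301448.78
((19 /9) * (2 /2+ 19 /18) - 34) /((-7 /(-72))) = -19220 /63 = -305.08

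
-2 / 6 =-1 / 3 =-0.33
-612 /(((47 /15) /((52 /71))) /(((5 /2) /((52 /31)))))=-711450 /3337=-213.20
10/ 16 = 5/ 8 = 0.62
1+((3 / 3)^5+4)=6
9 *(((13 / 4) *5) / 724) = 585 / 2896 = 0.20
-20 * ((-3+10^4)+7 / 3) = -199986.67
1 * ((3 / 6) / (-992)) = -1 / 1984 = -0.00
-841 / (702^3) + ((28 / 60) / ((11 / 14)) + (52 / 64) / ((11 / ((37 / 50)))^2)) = 0.60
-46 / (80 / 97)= -2231 / 40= -55.78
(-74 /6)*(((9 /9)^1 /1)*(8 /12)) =-74 /9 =-8.22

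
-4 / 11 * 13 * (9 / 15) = -156 / 55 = -2.84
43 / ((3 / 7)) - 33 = 202 / 3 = 67.33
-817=-817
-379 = -379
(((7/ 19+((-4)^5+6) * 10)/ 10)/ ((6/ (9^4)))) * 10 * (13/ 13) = -422994231/ 38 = -11131427.13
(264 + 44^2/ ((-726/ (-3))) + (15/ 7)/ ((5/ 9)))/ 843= 1931/ 5901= 0.33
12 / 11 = 1.09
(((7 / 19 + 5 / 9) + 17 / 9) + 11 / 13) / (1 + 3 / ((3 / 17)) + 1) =8134 / 42237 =0.19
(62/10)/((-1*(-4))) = 31/20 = 1.55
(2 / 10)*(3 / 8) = 3 / 40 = 0.08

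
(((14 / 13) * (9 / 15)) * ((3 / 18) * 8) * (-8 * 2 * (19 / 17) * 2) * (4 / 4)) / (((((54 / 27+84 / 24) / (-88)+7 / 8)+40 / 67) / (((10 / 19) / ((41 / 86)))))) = -330416128 / 13691171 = -24.13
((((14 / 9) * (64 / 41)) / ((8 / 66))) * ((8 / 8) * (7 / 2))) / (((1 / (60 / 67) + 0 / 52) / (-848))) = -146263040 / 2747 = -53244.65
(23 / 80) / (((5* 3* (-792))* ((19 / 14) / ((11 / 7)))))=-0.00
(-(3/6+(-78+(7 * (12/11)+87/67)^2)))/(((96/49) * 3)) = -124129495/312865344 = -0.40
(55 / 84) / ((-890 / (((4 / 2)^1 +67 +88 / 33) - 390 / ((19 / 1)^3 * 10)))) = -2027531 / 38458413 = -0.05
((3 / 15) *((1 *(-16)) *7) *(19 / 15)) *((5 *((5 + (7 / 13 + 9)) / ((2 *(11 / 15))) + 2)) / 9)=-3625048 / 19305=-187.78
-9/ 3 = -3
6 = 6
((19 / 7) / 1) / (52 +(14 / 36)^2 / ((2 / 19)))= 12312 / 242389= 0.05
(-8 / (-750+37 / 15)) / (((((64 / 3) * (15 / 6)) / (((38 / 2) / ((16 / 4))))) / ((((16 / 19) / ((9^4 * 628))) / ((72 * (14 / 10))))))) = 5 / 2587256761824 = 0.00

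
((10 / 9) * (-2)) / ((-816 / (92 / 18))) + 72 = 72.01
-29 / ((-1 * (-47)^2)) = 0.01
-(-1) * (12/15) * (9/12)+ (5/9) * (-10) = -223/45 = -4.96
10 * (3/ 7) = 4.29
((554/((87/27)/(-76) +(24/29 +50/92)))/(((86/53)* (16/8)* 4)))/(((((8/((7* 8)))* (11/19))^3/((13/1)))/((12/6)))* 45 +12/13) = 17070828664475859/491102146522025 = 34.76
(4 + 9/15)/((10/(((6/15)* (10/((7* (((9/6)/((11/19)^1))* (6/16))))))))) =8096/29925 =0.27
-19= -19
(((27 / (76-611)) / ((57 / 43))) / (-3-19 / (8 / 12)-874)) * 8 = 6192 / 18408815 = 0.00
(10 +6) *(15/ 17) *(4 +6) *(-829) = -1989600/ 17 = -117035.29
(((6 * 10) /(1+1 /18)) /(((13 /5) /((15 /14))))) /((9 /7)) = 4500 /247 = 18.22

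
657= 657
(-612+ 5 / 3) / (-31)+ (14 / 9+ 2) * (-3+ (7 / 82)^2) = 4243229 / 468999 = 9.05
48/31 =1.55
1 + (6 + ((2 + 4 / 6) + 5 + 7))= 65 / 3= 21.67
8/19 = 0.42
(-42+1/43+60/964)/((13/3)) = -1303080/134719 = -9.67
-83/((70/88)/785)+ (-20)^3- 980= -90889.14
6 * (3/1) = 18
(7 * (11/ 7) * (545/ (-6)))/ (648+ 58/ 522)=-17985/ 11666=-1.54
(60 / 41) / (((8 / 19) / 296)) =42180 / 41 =1028.78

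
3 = 3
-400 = -400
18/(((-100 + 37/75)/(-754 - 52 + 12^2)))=893700/7463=119.75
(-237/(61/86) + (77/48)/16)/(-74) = 15648679/3466752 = 4.51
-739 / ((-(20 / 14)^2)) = 36211 / 100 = 362.11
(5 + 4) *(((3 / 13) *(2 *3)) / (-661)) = -162 / 8593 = -0.02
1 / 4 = 0.25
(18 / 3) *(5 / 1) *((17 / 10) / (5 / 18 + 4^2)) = 918 / 293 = 3.13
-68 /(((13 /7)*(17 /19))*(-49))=0.84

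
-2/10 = -1/5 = -0.20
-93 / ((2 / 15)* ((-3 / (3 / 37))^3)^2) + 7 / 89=35920045571 / 456699300802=0.08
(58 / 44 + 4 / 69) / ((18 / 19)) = 39691 / 27324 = 1.45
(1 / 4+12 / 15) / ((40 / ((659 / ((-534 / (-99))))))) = 456687 / 142400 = 3.21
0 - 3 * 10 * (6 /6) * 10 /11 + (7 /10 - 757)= -86193 /110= -783.57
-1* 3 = -3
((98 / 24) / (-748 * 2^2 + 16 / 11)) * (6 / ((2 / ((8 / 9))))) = -539 / 148032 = -0.00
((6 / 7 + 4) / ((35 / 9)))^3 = 28652616 / 14706125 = 1.95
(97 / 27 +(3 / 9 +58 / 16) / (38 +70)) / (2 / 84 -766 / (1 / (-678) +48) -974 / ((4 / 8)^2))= -0.00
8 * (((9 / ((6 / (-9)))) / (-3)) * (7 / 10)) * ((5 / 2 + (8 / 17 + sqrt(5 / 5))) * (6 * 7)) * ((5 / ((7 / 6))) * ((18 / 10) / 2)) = 275562 / 17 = 16209.53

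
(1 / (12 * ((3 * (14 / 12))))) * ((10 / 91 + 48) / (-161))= -2189 / 307671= -0.01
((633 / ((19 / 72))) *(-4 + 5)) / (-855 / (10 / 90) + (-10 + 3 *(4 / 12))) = -633 / 2033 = -0.31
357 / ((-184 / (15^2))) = -80325 / 184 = -436.55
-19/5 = -3.80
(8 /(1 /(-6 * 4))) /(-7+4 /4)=32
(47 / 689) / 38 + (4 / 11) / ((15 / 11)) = 105433 / 392730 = 0.27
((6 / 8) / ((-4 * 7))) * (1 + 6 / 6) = -3 / 56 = -0.05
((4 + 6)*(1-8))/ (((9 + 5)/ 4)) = -20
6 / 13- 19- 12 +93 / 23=-7922 / 299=-26.49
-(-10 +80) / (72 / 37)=-1295 / 36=-35.97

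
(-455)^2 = 207025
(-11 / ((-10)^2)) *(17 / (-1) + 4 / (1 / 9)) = -209 / 100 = -2.09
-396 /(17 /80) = -31680 /17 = -1863.53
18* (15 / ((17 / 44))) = 11880 / 17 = 698.82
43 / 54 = 0.80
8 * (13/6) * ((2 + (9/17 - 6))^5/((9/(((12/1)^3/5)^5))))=-21213793079341845873426432/4437053125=-4781054560698289.11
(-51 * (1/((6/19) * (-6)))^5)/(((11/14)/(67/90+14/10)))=56868565733/9976919040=5.70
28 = 28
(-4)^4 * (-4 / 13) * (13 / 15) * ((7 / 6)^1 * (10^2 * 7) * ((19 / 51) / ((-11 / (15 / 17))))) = 47667200 / 28611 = 1666.04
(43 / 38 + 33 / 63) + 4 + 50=44413 / 798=55.66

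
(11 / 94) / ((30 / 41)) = 451 / 2820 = 0.16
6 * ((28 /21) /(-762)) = -4 /381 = -0.01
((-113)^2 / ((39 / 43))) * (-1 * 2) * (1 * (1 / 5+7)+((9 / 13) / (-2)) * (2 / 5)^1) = -168014502 / 845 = -198833.73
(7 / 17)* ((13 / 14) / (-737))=-0.00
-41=-41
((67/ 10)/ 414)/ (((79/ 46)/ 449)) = 30083/ 7110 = 4.23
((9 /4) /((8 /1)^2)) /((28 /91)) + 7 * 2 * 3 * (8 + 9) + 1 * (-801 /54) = 2148191 /3072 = 699.28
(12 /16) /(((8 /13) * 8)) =39 /256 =0.15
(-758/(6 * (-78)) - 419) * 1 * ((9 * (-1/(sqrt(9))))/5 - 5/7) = 548.56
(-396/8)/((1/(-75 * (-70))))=-259875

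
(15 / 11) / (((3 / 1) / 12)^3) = 960 / 11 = 87.27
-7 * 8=-56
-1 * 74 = -74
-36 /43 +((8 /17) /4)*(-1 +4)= -354 /731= -0.48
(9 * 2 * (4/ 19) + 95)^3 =964122.05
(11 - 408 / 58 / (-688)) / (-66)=-54919 / 329208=-0.17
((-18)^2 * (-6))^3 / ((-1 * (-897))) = -2448880128 / 299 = -8190234.54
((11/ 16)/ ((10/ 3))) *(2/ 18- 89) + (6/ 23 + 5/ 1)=-902/ 69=-13.07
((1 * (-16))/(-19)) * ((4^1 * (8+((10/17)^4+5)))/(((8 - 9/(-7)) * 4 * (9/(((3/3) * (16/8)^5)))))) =3927250432/928335915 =4.23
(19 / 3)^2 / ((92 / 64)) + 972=206980 / 207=999.90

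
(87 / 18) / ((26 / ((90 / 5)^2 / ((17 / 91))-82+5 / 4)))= 3260905 / 10608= 307.40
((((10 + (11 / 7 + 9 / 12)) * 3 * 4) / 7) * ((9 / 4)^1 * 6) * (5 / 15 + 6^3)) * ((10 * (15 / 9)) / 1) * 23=1158708375 / 49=23647109.69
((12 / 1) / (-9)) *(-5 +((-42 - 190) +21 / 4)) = 309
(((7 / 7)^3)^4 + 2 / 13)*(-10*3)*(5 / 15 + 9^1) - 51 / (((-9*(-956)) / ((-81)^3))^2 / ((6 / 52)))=-541155075753 / 23762336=-22773.65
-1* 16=-16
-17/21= -0.81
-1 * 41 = -41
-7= -7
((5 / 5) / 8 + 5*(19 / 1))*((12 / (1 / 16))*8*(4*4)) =2337792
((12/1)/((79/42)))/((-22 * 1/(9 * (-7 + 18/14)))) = 12960/869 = 14.91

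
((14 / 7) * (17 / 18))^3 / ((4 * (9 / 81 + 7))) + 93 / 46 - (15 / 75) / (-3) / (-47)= 252988429 / 112078080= 2.26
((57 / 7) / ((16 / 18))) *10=2565 / 28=91.61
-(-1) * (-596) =-596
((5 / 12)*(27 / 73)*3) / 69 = 45 / 6716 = 0.01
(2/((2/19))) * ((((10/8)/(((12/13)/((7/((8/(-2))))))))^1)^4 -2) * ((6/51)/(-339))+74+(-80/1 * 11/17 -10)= 47148612319949/3915827380224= 12.04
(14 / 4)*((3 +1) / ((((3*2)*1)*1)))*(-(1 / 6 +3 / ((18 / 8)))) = -7 / 2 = -3.50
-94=-94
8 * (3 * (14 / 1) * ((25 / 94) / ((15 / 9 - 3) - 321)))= -12600 / 45449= -0.28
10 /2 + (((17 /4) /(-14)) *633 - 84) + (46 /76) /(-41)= -271.18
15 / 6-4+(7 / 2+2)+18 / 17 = 86 / 17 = 5.06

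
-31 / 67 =-0.46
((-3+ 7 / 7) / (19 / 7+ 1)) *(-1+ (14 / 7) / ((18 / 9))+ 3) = -1.62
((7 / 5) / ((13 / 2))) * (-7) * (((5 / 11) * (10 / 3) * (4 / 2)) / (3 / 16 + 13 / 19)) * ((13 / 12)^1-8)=36.25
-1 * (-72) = 72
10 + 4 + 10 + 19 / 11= 283 / 11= 25.73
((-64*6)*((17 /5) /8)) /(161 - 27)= -408 /335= -1.22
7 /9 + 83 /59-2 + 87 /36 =5525 /2124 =2.60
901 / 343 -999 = -341756 / 343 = -996.37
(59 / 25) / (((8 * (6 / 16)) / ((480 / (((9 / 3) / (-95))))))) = -35872 / 3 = -11957.33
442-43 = 399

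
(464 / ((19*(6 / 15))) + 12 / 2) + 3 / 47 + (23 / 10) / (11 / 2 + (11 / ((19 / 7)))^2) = 67.22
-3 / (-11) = 3 / 11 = 0.27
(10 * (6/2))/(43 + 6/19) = 570/823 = 0.69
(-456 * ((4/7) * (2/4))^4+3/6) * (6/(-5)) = 36573/12005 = 3.05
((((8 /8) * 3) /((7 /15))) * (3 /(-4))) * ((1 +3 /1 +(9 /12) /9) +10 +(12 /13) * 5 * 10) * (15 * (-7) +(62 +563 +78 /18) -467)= -16651.28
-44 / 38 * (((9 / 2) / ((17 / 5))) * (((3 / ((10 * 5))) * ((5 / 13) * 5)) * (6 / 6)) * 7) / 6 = -3465 / 16796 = -0.21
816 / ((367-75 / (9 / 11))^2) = 1836 / 170569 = 0.01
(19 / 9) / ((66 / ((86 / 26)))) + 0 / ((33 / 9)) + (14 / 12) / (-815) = 328423 / 3146715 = 0.10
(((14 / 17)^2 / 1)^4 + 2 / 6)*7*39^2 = 40469689237341 / 6975757441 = 5801.48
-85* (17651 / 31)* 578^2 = -501237918140 / 31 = -16168965101.29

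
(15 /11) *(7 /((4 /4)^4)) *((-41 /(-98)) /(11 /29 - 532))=-0.01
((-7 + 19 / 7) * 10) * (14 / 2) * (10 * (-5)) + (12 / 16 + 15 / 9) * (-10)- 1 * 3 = 14972.83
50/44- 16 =-327/22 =-14.86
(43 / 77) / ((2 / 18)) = 387 / 77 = 5.03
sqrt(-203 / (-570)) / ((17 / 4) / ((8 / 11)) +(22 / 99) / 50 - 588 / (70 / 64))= -240 * sqrt(115710) / 72743647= -0.00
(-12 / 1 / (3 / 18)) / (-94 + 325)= -24 / 77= -0.31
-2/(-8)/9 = 0.03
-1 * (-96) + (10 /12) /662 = 381317 /3972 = 96.00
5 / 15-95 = -284 / 3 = -94.67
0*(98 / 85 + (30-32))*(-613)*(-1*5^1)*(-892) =0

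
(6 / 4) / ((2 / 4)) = 3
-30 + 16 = -14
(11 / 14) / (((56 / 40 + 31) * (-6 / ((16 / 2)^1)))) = -55 / 1701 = -0.03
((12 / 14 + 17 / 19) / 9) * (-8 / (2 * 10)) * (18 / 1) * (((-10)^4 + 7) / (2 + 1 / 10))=-18653048 / 2793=-6678.50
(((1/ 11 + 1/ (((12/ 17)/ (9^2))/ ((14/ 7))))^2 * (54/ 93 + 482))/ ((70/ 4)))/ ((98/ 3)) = 5204570604/ 116963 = 44497.58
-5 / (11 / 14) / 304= -35 / 1672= -0.02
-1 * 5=-5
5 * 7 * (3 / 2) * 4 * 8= 1680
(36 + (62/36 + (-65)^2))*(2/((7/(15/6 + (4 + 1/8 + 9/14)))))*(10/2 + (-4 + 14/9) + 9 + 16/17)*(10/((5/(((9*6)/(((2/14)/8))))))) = 238837120544/357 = 669011542.14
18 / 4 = 9 / 2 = 4.50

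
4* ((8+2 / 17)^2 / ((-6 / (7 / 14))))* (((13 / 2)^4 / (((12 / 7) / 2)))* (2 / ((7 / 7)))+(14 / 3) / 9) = -951970943 / 10404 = -91500.48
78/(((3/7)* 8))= 91/4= 22.75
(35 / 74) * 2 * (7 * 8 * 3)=5880 / 37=158.92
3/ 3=1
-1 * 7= -7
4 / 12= 1 / 3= 0.33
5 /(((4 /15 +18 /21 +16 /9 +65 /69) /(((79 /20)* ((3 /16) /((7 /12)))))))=735885 /445552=1.65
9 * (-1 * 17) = -153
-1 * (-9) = 9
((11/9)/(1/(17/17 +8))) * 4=44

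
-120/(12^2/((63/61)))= -105/122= -0.86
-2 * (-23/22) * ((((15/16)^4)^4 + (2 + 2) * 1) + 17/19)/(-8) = -42327980025111264109749/30842956091242370301952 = -1.37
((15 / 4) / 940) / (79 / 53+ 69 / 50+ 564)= 0.00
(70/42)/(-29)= -5/87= -0.06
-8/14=-4/7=-0.57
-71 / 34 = -2.09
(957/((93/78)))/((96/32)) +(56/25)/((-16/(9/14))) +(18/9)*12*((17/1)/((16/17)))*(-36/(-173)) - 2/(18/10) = 1720985797/4826700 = 356.56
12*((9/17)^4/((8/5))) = 0.59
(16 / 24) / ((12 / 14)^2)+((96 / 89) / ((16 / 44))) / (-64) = 16553 / 19224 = 0.86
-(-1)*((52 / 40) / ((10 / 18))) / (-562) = -117 / 28100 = -0.00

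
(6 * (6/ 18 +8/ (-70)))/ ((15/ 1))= 46/ 525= 0.09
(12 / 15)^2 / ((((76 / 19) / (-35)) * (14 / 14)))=-28 / 5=-5.60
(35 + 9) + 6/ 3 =46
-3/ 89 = -0.03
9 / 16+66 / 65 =1641 / 1040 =1.58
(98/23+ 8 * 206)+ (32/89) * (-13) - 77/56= 26958363/16376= 1646.21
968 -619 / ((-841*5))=4071059 / 4205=968.15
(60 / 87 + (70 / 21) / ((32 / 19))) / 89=3715 / 123888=0.03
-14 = -14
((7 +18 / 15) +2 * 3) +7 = 106 / 5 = 21.20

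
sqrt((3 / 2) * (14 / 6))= sqrt(14) / 2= 1.87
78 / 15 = 26 / 5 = 5.20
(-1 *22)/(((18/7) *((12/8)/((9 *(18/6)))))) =-154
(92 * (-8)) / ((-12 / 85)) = 5213.33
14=14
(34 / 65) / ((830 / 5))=17 / 5395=0.00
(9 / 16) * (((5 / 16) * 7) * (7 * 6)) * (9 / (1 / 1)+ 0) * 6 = 178605 / 64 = 2790.70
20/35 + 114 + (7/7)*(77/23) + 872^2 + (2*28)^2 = 122945705/161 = 763637.92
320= 320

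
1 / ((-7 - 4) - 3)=-1 / 14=-0.07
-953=-953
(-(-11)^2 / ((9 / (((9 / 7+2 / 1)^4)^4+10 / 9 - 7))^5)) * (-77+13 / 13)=4710188870093280894983890208304653608094331451672431314800996705725561018612554675263853129527090659291984502304567296 / 141341044219695948150757068553473903657797105092237040068729493313192952432401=33324989893041370511723190000000000000000.00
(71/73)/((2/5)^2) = 1775/292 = 6.08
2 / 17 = 0.12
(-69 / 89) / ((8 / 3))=-207 / 712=-0.29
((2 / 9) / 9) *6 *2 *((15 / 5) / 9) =8 / 81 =0.10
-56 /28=-2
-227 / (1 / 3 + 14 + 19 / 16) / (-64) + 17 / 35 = 0.71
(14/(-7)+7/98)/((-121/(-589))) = -15903/1694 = -9.39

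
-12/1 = -12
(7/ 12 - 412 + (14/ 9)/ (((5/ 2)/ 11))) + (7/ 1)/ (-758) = -27600547/ 68220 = -404.58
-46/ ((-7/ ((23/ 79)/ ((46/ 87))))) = 2001/ 553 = 3.62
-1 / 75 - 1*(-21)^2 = -33076 / 75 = -441.01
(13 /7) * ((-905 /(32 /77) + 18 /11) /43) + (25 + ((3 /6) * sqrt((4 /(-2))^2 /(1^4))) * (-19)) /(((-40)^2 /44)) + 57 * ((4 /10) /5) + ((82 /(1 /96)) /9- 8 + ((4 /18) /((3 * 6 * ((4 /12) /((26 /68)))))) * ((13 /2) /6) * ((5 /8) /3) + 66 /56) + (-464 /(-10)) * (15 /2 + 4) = 133565241143 /101787840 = 1312.19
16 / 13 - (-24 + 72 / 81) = 2848 / 117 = 24.34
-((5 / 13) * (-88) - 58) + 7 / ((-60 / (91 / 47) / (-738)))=1579743 / 6110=258.55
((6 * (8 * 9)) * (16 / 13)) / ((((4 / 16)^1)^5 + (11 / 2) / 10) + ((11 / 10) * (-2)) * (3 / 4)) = -35389440 / 73151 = -483.79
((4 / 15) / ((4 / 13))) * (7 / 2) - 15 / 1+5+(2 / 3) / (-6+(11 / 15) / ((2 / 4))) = -1814 / 255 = -7.11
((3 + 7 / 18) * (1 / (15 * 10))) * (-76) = -1.72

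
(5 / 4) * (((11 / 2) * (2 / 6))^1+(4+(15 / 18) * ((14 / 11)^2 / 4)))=7.71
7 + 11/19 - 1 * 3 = 87/19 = 4.58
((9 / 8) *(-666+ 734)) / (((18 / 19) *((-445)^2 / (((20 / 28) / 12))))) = 323 / 13307280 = 0.00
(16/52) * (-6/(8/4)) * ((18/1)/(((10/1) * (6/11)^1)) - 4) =42/65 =0.65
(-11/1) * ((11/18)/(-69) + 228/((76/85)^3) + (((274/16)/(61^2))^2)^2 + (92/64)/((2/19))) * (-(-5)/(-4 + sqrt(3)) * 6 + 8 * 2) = -7084818414872783822383457069/286055824770849215586816 + 3220372006760356282901571395 * sqrt(3)/381407766361132287449088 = -10142.89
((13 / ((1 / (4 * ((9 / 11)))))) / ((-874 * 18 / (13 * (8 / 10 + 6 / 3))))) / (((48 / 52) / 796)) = -84.89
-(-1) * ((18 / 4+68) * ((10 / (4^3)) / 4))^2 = 525625 / 65536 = 8.02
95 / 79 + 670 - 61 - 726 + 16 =-7884 / 79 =-99.80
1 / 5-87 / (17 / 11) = -4768 / 85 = -56.09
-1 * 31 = -31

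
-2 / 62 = -1 / 31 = -0.03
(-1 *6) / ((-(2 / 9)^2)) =243 / 2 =121.50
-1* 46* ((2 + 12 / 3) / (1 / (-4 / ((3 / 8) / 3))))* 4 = 35328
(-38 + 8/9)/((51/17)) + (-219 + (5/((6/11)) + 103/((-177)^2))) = -41767901/187974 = -222.20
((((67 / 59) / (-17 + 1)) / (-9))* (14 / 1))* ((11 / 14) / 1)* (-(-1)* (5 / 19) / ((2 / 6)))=3685 / 53808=0.07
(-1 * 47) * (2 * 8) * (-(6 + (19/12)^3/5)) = 2758853/540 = 5108.99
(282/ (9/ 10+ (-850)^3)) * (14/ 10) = -3948/ 6141249991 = -0.00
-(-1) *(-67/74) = -0.91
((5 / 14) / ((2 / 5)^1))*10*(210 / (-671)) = -1875 / 671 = -2.79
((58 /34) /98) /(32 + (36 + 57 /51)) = 29 /115150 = 0.00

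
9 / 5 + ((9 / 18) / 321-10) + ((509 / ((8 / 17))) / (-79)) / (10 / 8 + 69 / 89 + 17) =-7658698012 / 858782535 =-8.92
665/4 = 166.25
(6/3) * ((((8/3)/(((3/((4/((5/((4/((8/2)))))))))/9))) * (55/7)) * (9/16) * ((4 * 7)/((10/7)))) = 1108.80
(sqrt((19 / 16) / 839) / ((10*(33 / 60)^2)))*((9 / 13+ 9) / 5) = 252*sqrt(15941) / 1319747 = 0.02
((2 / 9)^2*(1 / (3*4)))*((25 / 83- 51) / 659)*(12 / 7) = -16832 / 31013199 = -0.00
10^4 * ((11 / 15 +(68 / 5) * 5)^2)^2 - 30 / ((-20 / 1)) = 36156354800915 / 162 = 223187375314.29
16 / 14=8 / 7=1.14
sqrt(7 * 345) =sqrt(2415) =49.14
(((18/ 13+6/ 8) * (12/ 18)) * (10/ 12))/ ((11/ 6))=185/ 286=0.65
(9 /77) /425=9 /32725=0.00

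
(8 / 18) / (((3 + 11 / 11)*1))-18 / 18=-8 / 9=-0.89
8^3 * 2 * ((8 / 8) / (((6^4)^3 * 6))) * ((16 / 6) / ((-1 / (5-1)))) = -4 / 4782969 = -0.00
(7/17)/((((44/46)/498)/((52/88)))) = 521157/4114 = 126.68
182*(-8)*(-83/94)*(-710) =-42901040/47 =-912788.09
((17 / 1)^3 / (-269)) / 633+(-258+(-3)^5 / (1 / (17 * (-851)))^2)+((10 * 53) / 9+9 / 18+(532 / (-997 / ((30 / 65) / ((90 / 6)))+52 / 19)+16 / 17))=-7108097909794322476687 / 139762339938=-50858463824.72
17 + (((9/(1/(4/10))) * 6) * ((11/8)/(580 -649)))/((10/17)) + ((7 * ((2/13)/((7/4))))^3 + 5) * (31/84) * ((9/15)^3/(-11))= 7893801529/486360875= 16.23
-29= -29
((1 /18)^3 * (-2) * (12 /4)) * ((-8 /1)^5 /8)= 1024 /243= 4.21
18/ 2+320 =329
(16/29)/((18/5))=40/261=0.15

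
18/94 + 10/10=56/47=1.19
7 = 7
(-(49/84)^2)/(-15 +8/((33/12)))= 77/2736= 0.03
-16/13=-1.23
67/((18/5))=335/18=18.61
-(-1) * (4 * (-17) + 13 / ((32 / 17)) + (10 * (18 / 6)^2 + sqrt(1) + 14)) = 1405 / 32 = 43.91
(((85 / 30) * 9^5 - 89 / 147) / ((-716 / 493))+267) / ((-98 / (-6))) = -24193301459 / 3438232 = -7036.55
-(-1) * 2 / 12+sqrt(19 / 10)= 1 / 6+sqrt(190) / 10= 1.55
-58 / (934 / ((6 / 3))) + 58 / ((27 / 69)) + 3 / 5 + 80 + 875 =23194214 / 21015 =1103.70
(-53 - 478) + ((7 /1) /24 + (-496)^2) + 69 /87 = 170858315 /696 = 245486.08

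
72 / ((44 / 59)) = 1062 / 11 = 96.55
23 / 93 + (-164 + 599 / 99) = -483988 / 3069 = -157.70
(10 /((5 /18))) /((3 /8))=96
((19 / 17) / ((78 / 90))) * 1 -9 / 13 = 132 / 221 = 0.60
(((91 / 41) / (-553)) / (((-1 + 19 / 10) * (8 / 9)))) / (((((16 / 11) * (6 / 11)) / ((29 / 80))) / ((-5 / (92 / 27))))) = 2052765 / 610279424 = 0.00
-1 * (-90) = 90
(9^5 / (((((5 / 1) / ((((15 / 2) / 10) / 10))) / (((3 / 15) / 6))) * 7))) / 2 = 2.11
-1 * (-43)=43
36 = 36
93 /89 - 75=-6582 /89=-73.96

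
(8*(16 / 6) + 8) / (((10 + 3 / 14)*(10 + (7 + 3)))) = 28 / 195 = 0.14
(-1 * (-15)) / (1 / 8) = 120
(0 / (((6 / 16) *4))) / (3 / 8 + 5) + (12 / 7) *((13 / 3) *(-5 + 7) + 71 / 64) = 1877 / 112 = 16.76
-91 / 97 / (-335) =91 / 32495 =0.00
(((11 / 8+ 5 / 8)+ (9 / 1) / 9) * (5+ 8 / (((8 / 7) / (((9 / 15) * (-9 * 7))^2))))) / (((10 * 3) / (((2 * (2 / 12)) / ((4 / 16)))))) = 500344 / 375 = 1334.25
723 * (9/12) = 2169/4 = 542.25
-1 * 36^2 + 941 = -355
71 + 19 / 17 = 1226 / 17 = 72.12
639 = 639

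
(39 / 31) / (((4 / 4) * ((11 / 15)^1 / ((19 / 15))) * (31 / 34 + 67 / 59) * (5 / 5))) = 495482 / 466829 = 1.06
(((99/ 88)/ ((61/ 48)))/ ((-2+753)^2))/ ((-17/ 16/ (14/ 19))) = -12096/ 11112511703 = -0.00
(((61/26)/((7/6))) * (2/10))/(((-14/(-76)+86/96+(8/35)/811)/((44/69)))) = 180470208/760180889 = 0.24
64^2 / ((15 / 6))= 1638.40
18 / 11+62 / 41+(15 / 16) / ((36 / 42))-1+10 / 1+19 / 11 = 216041 / 14432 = 14.97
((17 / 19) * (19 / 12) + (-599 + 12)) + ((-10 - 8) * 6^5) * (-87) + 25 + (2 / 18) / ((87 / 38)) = 38137284917 / 3132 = 12176655.47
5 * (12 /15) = 4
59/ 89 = 0.66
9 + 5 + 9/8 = 121/8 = 15.12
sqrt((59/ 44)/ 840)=sqrt(136290)/ 9240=0.04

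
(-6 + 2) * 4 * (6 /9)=-10.67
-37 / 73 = -0.51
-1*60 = -60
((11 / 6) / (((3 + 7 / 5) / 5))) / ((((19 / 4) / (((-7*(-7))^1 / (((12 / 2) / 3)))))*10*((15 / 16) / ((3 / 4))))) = 49 / 57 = 0.86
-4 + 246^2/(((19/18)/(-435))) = -473840356/19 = -24938966.11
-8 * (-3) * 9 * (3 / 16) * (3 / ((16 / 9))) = 2187 / 32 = 68.34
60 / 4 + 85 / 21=400 / 21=19.05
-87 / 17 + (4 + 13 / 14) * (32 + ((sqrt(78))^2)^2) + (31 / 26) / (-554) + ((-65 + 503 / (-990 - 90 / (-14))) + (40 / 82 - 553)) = 840205072713707 / 28462231980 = 29520.00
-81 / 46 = -1.76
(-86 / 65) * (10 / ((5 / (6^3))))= -37152 / 65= -571.57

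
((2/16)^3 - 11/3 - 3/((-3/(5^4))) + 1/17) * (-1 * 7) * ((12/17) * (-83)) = 9427214783/36992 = 254844.69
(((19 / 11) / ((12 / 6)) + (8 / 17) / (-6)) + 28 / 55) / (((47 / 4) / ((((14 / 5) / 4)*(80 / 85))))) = 813232 / 11205975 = 0.07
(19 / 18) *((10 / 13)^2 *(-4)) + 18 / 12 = -3037 / 3042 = -1.00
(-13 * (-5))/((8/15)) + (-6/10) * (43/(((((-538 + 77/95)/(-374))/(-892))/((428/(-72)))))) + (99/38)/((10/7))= -11067804555671/116355240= -95120.81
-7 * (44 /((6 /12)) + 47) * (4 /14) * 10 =-2700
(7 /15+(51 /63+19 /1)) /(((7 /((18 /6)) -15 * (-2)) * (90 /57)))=0.40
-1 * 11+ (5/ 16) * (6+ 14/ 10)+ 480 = 7541/ 16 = 471.31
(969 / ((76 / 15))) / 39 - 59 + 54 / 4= -40.60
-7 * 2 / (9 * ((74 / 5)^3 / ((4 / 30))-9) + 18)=-350 / 5468949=-0.00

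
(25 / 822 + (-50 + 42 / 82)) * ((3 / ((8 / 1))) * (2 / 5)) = -1666813 / 224680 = -7.42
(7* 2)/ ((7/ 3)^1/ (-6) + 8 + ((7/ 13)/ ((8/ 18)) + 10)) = 6552/ 8809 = 0.74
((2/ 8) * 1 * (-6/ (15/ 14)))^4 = 2401/ 625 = 3.84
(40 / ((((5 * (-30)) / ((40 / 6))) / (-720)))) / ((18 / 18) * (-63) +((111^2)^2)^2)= 640 / 11522688848587809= 0.00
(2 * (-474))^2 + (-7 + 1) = 898698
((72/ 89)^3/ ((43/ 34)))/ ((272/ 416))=19408896/ 30313667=0.64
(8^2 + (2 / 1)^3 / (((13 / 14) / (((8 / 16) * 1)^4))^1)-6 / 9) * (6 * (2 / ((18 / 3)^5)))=2491 / 25272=0.10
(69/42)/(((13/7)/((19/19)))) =23/26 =0.88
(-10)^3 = -1000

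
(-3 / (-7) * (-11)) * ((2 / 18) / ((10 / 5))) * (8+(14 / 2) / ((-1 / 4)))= 110 / 21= 5.24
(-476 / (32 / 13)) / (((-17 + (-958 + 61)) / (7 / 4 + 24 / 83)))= 1047319 / 2427584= 0.43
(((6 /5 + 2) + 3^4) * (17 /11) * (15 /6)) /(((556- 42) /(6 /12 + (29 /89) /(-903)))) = 574771513 /1817580072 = 0.32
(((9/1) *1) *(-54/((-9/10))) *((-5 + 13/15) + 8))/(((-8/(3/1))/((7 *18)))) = -98658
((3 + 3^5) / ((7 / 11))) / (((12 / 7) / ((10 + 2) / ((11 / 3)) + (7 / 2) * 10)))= 17261 / 2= 8630.50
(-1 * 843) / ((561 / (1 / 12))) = -0.13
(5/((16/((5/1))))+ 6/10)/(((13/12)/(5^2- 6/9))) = 12629/260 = 48.57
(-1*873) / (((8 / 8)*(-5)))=873 / 5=174.60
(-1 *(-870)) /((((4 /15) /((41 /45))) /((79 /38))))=469655 /76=6179.67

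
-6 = -6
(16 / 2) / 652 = 0.01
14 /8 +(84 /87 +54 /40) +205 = 60629 /290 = 209.07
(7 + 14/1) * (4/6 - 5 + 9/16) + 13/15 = -18797/240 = -78.32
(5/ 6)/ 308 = 5/ 1848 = 0.00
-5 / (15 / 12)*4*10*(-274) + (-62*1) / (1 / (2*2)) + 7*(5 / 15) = 130783 / 3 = 43594.33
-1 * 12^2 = -144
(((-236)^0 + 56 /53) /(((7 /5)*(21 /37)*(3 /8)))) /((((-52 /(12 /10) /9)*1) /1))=-48396 /33761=-1.43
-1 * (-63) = 63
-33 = -33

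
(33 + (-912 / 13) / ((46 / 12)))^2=19316025 / 89401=216.06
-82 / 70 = -41 / 35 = -1.17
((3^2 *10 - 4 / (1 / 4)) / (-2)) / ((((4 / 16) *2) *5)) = -74 / 5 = -14.80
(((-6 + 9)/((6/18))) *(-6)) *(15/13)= -810/13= -62.31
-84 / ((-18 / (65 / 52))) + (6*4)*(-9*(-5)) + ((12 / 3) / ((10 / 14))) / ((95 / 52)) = 3103361 / 2850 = 1088.90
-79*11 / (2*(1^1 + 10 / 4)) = -869 / 7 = -124.14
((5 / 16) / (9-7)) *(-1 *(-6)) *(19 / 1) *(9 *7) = 17955 / 16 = 1122.19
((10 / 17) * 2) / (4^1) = 5 / 17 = 0.29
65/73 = 0.89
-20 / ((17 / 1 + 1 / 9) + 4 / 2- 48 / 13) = -585 / 451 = -1.30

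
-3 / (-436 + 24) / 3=1 / 412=0.00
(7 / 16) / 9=7 / 144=0.05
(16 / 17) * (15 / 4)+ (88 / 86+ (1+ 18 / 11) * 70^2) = 103911708 / 8041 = 12922.73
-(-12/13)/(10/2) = 12/65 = 0.18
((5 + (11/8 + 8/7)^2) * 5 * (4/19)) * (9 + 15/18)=10490495/89376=117.37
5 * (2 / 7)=10 / 7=1.43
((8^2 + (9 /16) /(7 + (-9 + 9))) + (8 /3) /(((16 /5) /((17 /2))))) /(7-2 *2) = 23.72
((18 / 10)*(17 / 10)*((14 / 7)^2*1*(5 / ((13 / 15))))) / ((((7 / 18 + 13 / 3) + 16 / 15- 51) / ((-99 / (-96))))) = -681615 / 423176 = -1.61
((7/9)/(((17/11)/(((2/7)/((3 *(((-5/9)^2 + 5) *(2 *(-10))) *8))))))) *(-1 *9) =297/584800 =0.00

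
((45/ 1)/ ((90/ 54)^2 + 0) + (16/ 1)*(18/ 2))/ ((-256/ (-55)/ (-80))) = -44055/ 16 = -2753.44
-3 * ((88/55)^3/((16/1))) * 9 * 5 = -34.56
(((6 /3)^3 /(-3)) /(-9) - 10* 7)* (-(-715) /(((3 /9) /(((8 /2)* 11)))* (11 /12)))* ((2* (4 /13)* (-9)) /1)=39747840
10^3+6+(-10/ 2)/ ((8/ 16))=996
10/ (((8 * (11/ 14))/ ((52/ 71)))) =910/ 781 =1.17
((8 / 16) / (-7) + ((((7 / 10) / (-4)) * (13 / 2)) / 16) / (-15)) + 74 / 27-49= -56035867 / 1209600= -46.33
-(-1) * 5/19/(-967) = -5/18373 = -0.00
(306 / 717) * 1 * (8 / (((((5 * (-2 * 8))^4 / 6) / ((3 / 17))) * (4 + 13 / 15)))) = 81 / 4466432000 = 0.00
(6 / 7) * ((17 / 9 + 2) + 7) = 28 / 3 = 9.33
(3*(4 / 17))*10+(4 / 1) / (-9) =1012 / 153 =6.61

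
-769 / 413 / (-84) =769 / 34692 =0.02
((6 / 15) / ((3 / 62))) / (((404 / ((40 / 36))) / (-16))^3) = -1587200 / 2253268287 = -0.00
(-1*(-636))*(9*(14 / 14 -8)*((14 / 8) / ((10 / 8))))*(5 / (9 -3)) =-46746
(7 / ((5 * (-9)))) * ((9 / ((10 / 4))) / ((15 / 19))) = -266 / 375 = -0.71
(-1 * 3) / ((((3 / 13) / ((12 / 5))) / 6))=-936 / 5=-187.20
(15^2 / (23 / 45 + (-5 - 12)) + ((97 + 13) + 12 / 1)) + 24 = 98207 / 742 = 132.35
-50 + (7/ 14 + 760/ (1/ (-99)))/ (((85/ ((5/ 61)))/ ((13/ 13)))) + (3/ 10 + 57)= -338347/ 5185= -65.25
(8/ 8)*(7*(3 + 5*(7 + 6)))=476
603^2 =363609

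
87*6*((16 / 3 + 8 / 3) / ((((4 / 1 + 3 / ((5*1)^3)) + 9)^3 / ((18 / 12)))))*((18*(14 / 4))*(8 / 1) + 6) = 389970703125 / 269676572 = 1446.07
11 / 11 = 1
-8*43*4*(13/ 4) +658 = -3814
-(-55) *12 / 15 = 44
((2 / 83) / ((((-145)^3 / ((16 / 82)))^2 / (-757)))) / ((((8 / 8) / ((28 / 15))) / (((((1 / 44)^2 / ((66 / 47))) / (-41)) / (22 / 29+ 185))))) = 3984848 / 591530609743998703368046875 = 0.00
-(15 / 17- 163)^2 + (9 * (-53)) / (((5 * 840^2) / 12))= -744362573951 / 28322000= -26282.13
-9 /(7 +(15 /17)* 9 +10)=-153 /424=-0.36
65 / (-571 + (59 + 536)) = 65 / 24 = 2.71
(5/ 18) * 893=4465/ 18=248.06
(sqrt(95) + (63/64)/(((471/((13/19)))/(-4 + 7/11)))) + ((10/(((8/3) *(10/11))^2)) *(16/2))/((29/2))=284402211/304504640 + sqrt(95)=10.68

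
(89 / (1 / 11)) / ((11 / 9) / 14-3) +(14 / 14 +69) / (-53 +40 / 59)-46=-62060606 / 161847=-383.45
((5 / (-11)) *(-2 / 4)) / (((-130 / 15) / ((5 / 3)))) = -25 / 572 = -0.04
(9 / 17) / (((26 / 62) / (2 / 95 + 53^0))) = 27063 / 20995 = 1.29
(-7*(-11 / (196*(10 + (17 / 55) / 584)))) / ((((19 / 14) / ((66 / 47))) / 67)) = 2.72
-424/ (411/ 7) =-2968/ 411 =-7.22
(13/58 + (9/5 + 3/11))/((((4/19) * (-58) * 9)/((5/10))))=-139213/13321440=-0.01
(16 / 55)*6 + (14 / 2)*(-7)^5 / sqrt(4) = -6470503 / 110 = -58822.75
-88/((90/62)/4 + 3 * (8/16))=-992/21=-47.24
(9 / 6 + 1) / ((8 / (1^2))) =5 / 16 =0.31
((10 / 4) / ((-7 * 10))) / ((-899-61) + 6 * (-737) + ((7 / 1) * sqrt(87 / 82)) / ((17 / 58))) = 493 * sqrt(7134) / 1372840252440 + 10628553 / 1601646961180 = 0.00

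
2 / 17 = 0.12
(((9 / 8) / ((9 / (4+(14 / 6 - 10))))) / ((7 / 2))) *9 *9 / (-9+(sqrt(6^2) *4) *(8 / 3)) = -27 / 140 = -0.19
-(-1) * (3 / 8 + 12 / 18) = 25 / 24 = 1.04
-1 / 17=-0.06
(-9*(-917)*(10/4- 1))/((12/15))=123795/8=15474.38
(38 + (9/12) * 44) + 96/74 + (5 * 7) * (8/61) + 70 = 331525/2257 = 146.89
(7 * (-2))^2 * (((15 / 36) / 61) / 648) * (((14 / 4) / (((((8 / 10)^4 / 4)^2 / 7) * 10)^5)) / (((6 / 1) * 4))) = 83888895460404455661773681640625 / 209998915126730253007847424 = 399472.99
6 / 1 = 6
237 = 237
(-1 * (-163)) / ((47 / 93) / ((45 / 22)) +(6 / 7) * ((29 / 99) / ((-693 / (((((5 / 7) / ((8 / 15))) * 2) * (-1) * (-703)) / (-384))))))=2415912871680 / 3688336579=655.01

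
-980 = -980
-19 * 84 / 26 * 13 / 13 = -798 / 13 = -61.38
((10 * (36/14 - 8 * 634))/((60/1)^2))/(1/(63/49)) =-17743/980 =-18.11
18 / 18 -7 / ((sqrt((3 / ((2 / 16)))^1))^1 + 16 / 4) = 9 / 2 -7 * sqrt(6) / 4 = 0.21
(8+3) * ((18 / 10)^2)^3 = 5845851 / 15625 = 374.13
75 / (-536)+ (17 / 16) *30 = 8505 / 268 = 31.74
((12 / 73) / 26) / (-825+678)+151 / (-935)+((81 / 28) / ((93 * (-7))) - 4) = -22460177869 / 5391325940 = -4.17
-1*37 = -37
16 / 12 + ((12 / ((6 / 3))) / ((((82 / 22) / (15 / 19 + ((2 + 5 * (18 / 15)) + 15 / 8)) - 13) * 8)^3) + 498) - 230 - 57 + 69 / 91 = 170930150369382806342155 / 802144124839558195968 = 213.09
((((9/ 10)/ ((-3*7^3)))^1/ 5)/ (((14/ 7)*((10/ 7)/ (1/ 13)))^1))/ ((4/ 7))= -3/ 364000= -0.00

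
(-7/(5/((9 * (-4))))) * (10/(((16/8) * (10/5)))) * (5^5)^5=37550926208496093750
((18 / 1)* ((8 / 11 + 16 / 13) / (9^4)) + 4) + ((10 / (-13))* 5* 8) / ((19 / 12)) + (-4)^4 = 476499620 / 1980693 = 240.57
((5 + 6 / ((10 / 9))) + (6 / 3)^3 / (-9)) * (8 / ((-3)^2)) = 3424 / 405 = 8.45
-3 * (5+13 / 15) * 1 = -88 / 5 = -17.60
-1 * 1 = -1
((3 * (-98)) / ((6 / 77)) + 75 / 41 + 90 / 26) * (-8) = 16065512 / 533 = 30141.67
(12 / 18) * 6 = 4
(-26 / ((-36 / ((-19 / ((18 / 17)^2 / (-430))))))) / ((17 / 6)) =1857.58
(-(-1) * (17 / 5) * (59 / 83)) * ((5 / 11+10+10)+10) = 67201 / 913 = 73.60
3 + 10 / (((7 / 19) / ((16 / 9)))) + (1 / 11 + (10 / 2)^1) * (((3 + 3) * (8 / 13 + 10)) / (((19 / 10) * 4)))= 16076153 / 171171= 93.92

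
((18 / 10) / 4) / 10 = 0.04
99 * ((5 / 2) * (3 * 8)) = 5940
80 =80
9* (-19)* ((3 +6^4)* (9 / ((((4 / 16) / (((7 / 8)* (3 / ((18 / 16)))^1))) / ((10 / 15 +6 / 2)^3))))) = -919811508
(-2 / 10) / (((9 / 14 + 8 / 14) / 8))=-112 / 85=-1.32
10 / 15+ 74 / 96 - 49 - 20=-1081 / 16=-67.56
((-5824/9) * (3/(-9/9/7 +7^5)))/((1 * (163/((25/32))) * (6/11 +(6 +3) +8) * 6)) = -0.00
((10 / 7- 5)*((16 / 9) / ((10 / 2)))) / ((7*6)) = -40 / 1323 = -0.03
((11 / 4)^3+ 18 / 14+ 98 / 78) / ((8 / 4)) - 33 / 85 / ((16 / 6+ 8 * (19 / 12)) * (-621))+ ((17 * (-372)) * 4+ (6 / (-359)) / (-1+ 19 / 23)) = -4754120829410493 / 188027082880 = -25284.23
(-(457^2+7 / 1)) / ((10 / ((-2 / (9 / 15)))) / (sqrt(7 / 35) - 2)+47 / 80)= -55021024640 / 555571+4010035200*sqrt(5) / 555571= -82895.46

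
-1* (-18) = 18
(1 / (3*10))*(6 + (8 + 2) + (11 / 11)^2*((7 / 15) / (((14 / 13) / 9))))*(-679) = -135121 / 300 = -450.40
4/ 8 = 1/ 2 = 0.50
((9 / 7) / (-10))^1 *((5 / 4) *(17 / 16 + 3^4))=-11817 / 896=-13.19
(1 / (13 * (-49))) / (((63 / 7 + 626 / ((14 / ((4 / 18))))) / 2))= -18 / 108563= -0.00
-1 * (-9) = 9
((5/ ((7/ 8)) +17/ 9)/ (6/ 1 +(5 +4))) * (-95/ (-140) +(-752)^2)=7584548749/ 26460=286642.05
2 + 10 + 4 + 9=25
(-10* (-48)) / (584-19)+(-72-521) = -66913 / 113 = -592.15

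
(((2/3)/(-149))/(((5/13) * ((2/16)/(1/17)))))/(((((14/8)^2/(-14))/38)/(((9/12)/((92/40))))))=126464/407813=0.31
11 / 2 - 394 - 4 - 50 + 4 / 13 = -11497 / 26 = -442.19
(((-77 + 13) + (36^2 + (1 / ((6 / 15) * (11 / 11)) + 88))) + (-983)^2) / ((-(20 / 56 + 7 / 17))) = -230291537 / 183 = -1258423.70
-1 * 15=-15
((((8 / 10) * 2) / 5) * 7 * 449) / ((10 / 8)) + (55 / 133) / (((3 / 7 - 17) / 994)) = 107417877 / 137750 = 779.80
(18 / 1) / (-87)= -6 / 29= -0.21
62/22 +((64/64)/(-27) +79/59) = 72197/17523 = 4.12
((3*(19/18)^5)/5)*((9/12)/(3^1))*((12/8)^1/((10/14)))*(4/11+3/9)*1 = 398651939/1385683200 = 0.29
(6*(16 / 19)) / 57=32 / 361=0.09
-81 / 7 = -11.57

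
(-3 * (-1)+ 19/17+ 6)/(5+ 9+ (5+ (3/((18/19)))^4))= 0.08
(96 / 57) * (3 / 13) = 96 / 247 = 0.39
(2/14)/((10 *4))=0.00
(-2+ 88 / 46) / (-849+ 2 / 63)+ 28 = 34444466 / 1230155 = 28.00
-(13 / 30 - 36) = 1067 / 30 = 35.57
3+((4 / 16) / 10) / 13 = 1561 / 520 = 3.00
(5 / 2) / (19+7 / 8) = 20 / 159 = 0.13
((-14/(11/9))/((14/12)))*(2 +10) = -1296/11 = -117.82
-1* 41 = -41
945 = 945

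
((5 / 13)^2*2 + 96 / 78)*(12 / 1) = 3096 / 169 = 18.32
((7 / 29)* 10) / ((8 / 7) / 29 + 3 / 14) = 9.51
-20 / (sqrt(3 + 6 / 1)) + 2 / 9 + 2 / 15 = -284 / 45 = -6.31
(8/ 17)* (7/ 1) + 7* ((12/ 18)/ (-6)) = 385/ 153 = 2.52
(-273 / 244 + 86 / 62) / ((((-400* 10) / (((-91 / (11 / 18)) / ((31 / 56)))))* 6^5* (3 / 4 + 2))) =1292473 / 1532118456000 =0.00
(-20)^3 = -8000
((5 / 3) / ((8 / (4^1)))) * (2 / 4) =5 / 12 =0.42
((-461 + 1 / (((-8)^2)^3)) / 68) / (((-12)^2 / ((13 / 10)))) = -1571028979 / 25669140480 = -0.06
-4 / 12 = -0.33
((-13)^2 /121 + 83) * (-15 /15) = -10212 /121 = -84.40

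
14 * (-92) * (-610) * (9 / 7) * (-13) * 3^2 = -118188720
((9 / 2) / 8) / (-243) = -1 / 432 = -0.00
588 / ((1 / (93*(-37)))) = -2023308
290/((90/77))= 2233/9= 248.11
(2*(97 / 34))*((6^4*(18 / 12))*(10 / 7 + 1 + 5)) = 9805536 / 119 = 82399.46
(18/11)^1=1.64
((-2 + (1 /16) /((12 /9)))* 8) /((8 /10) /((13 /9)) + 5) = -8125 /2888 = -2.81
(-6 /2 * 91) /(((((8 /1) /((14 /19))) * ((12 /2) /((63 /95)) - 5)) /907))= -36398817 /6460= -5634.49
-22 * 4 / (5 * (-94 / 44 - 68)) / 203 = 1936 / 1566145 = 0.00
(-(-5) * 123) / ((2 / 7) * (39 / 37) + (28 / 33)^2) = 173461365 / 287998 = 602.30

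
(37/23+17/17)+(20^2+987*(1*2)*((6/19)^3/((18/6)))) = 66783284/157757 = 423.33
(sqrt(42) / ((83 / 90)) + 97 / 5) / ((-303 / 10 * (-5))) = 60 * sqrt(42) / 8383 + 194 / 1515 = 0.17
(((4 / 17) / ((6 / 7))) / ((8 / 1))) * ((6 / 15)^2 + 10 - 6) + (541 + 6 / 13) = 8977091 / 16575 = 541.60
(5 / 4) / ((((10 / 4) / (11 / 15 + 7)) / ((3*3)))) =174 / 5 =34.80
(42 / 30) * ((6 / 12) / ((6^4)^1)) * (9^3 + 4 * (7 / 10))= 0.40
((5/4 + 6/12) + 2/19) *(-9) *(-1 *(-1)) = -1269/76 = -16.70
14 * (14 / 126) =14 / 9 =1.56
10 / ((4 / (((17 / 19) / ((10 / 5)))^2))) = 1445 / 2888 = 0.50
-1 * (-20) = 20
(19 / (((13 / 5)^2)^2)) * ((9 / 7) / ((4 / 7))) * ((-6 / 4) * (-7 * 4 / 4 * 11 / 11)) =9.82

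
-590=-590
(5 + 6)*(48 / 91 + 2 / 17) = 10978 / 1547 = 7.10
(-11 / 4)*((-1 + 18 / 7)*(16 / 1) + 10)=-96.64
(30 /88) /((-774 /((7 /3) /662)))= -35 /22545072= -0.00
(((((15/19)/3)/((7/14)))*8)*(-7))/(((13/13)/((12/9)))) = -39.30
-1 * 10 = -10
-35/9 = -3.89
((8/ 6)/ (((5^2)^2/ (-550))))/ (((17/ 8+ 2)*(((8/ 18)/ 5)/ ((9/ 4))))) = -36/ 5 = -7.20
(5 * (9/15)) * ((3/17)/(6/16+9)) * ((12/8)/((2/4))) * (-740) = -10656/85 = -125.36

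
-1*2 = -2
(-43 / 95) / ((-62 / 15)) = 129 / 1178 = 0.11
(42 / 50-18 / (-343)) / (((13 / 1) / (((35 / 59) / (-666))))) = -2551 / 41717130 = -0.00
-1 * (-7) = 7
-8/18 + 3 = 23/9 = 2.56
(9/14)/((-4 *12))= -0.01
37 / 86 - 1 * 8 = -651 / 86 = -7.57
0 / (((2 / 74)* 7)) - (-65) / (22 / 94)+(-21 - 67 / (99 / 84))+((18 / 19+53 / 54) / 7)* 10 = 8004257 / 39501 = 202.63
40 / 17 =2.35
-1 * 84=-84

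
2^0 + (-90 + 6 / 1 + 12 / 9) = -245 / 3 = -81.67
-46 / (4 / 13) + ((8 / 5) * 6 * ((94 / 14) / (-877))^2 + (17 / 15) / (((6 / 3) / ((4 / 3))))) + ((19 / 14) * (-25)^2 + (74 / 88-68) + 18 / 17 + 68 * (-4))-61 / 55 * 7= 448569373398217 / 1268555224860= 353.61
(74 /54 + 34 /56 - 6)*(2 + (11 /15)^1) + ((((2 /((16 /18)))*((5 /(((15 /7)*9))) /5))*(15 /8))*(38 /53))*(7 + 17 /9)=-5770193 /601020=-9.60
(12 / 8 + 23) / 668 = 49 / 1336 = 0.04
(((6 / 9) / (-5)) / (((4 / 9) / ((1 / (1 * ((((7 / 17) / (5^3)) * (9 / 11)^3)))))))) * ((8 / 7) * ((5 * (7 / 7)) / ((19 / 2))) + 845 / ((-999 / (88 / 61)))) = 1418362181500 / 13786412787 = 102.88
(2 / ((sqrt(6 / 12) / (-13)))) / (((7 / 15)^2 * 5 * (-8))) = 585 * sqrt(2) / 196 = 4.22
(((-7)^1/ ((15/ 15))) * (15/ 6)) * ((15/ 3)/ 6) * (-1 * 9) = 525/ 4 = 131.25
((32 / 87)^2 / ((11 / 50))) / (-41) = -51200 / 3413619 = -0.01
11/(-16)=-11/16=-0.69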